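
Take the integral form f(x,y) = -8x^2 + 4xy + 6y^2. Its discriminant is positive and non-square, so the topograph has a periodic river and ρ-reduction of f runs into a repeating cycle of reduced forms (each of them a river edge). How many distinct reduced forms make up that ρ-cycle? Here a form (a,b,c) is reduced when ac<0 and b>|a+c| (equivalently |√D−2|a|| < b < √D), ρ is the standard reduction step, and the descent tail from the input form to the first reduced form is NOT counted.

D = 208, ⌊√D⌋ = 14
river: ρ → (6,8,-6)
river: ρ → (-6,4,8)
river: ρ → (8,12,-2)
river: ρ → (-2,12,8)
river: ρ → (8,4,-6)
river: ρ → (-6,8,6)
river: ρ → (6,4,-8)
river: ρ → (-8,12,2)
river: ρ → (2,12,-8)
river: ρ → (-8,4,6)
ρ-cycle length = 10 (tail of 0 descent steps not counted)

10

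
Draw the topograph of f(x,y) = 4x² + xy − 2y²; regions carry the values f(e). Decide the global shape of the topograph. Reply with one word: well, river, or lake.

D = b²−4ac = 1² − 4·4·(-2) = 33
D > 0 non-square ⇒ indefinite ⇒ periodic river

river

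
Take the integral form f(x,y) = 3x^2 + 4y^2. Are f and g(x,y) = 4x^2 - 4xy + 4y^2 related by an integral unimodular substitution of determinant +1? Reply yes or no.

D₁ = -48, D₂ = -48
f: reduced (well bottom): (3,0,4) with a≤c, −a<b≤a
g: translate: b→4 (≡-4 mod 8), so (4,-4,4)→(4,4,4)
g: reduced (well bottom): (4,4,4) with a≤c, −a<b≤a
reduced forms (3, 0, 4) vs (4, 4, 4) ⇒ inequivalent

no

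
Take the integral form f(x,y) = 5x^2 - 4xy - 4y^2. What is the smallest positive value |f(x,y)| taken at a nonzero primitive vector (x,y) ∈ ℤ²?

descent: ρ → (-4,4,5)  [lands on river]
river: ρ → (5,6,-3)
river: ρ → (-3,6,5)
river: ρ → (5,4,-4)
closes: descent 1, river 4
min |a| on river = 3

3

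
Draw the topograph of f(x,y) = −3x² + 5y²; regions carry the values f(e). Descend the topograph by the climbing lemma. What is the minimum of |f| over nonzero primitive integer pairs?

descent: ρ → (5,0,-3)
descent: ρ → (-3,6,2)  [lands on river]
river: ρ → (2,6,-3)
closes: descent 2, river 2
min |a| on river = 2

2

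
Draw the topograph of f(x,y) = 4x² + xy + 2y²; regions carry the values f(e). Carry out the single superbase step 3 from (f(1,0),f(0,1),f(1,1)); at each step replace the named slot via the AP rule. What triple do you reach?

start (4,2,7) = (f(1,0),f(0,1),f(1,1))
replace slot 3: 2·(4+2) − 7 = 5 → (4,2,5)

4,2,5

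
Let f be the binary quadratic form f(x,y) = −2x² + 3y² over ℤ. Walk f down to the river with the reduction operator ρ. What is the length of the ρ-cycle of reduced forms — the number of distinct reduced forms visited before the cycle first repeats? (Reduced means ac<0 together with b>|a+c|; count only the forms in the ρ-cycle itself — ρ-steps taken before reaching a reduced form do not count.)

D = 24, ⌊√D⌋ = 4
descent: ρ → (3,0,-2)
descent: ρ → (-2,4,1)  [lands on river]
river: ρ → (1,4,-2)
ρ-cycle length = 2 (tail of 2 descent steps not counted)

2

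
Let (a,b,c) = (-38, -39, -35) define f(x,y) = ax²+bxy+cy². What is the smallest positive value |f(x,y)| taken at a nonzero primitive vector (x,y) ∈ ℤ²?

translate: b→-37 (≡39 mod 76), so (38,39,35)→(38,-37,34)
flip: (38,-37,34)→(34,37,38)
translate: b→-31 (≡37 mod 68), so (34,37,38)→(34,-31,35)
reduced (well bottom): (34,-31,35) with a≤c, −a<b≤a
well minimum |f| = |-34| = 34 (negative-definite)

34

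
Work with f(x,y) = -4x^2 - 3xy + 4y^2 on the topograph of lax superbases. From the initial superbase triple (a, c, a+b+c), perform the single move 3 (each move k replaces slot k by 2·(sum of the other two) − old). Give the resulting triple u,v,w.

start (-4,4,-3) = (f(1,0),f(0,1),f(1,1))
replace slot 3: 2·((-4)+4) − (-3) = 3 → (-4,4,3)

-4,4,3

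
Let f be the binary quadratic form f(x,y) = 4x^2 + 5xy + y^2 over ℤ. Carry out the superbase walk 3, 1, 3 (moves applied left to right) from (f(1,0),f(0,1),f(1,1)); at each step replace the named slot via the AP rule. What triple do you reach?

start (4,1,10) = (f(1,0),f(0,1),f(1,1))
replace slot 3: 2·(4+1) − 10 = 0 → (4,1,0)
replace slot 1: 2·(1+0) − 4 = -2 → (-2,1,0)
replace slot 3: 2·((-2)+1) − 0 = -2 → (-2,1,-2)

-2,1,-2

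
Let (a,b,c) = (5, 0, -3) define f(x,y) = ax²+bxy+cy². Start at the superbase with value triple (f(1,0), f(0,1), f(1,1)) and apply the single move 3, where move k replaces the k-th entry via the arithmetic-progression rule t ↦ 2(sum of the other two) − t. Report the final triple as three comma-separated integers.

start (5,-3,2) = (f(1,0),f(0,1),f(1,1))
replace slot 3: 2·(5+(-3)) − 2 = 2 → (5,-3,2)

5,-3,2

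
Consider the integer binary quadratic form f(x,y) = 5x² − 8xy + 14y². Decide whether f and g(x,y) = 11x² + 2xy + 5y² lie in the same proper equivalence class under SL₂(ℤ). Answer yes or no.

D₁ = -216, D₂ = -216
f: translate: b→2 (≡-8 mod 10), so (5,-8,14)→(5,2,11)
f: reduced (well bottom): (5,2,11) with a≤c, −a<b≤a
g: flip: (11,2,5)→(5,-2,11)
g: reduced (well bottom): (5,-2,11) with a≤c, −a<b≤a
reduced forms (5, 2, 11) vs (5, -2, 11) ⇒ inequivalent

no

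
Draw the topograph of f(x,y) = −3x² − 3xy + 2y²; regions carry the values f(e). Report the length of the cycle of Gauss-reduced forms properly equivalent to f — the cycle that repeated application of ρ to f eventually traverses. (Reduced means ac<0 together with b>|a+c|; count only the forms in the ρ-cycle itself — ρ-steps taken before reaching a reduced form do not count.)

D = 33, ⌊√D⌋ = 5
descent: ρ → (2,3,-3)  [lands on river]
river: ρ → (-3,3,2)
river: ρ → (2,5,-1)
river: ρ → (-1,5,2)
ρ-cycle length = 4 (tail of 1 descent step not counted)

4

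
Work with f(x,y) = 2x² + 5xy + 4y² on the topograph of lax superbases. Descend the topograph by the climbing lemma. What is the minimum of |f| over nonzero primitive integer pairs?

translate: b→1 (≡5 mod 4), so (2,5,4)→(2,1,1)
flip: (2,1,1)→(1,-1,2)
translate: b→1 (≡-1 mod 2), so (1,-1,2)→(1,1,2)
reduced (well bottom): (1,1,2) with a≤c, −a<b≤a
well minimum = a = 1

1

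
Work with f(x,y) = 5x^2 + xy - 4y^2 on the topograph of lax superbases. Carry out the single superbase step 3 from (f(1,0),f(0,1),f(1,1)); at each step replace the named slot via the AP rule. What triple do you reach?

start (5,-4,2) = (f(1,0),f(0,1),f(1,1))
replace slot 3: 2·(5+(-4)) − 2 = 0 → (5,-4,0)

5,-4,0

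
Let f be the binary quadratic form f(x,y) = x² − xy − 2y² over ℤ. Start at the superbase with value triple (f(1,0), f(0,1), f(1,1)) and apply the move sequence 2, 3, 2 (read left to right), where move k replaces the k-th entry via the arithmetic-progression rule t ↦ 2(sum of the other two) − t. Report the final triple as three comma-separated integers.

start (1,-2,-2) = (f(1,0),f(0,1),f(1,1))
replace slot 2: 2·(1+(-2)) − (-2) = 0 → (1,0,-2)
replace slot 3: 2·(1+0) − (-2) = 4 → (1,0,4)
replace slot 2: 2·(1+4) − 0 = 10 → (1,10,4)

1,10,4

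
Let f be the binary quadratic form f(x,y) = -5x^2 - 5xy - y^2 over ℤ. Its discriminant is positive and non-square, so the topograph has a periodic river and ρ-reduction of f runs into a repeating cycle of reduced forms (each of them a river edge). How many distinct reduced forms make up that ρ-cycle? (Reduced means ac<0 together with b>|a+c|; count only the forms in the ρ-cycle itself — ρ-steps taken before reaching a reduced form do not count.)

D = 5, ⌊√D⌋ = 2
descent: ρ → (-1,1,1)  [lands on river]
river: ρ → (1,1,-1)
ρ-cycle length = 2 (tail of 1 descent step not counted)

2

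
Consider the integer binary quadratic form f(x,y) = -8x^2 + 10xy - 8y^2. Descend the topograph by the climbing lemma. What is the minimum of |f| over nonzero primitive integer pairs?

translate: b→6 (≡-10 mod 16), so (8,-10,8)→(8,6,6)
flip: (8,6,6)→(6,-6,8)
translate: b→6 (≡-6 mod 12), so (6,-6,8)→(6,6,8)
reduced (well bottom): (6,6,8) with a≤c, −a<b≤a
well minimum |f| = |-6| = 6 (negative-definite)

6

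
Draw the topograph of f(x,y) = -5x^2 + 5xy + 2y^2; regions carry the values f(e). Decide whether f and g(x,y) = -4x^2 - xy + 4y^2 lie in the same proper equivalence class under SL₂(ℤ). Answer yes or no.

D₁ = 65, D₂ = 65
river cycle of f (length 6): (2, 7, -2), (-2, 5, 5), (5, 5, -2), (-2, 7, 2), (2, 5, -5), (-5, 5, 2)
river cycle of g (length 6): (4, 1, -4), (-4, 7, 1), (1, 7, -4), (-4, 1, 4), (4, 7, -1), (-1, 7, 4)
cycles differ ⇒ inequivalent

no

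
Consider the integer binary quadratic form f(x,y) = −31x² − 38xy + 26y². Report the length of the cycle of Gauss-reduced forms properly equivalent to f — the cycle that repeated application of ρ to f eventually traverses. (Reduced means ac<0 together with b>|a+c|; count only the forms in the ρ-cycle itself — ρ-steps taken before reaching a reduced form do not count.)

D = 4668, ⌊√D⌋ = 68
descent: ρ → (26,38,-31)  [lands on river]
river: ρ → (-31,24,33)
river: ρ → (33,42,-22)
river: ρ → (-22,46,29)
river: ρ → (29,12,-39)
river: ρ → (-39,66,2)
river: ρ → (2,66,-39)
river: ρ → (-39,12,29)
river: ρ → (29,46,-22)
river: ρ → (-22,42,33)
river: ρ → (33,24,-31)
river: ρ → (-31,38,26)
river: ρ → (26,66,-3)
river: ρ → (-3,66,26)
ρ-cycle length = 14 (tail of 1 descent step not counted)

14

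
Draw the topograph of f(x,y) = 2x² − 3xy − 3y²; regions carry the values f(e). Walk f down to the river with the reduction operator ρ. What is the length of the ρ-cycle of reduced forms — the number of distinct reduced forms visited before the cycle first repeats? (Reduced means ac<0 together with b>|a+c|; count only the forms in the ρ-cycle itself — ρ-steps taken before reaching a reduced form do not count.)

D = 33, ⌊√D⌋ = 5
descent: ρ → (-3,3,2)  [lands on river]
river: ρ → (2,5,-1)
river: ρ → (-1,5,2)
river: ρ → (2,3,-3)
ρ-cycle length = 4 (tail of 1 descent step not counted)

4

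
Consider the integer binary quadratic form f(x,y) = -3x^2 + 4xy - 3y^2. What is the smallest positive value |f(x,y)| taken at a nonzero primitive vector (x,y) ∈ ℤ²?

translate: b→2 (≡-4 mod 6), so (3,-4,3)→(3,2,2)
flip: (3,2,2)→(2,-2,3)
translate: b→2 (≡-2 mod 4), so (2,-2,3)→(2,2,3)
reduced (well bottom): (2,2,3) with a≤c, −a<b≤a
well minimum |f| = |-2| = 2 (negative-definite)

2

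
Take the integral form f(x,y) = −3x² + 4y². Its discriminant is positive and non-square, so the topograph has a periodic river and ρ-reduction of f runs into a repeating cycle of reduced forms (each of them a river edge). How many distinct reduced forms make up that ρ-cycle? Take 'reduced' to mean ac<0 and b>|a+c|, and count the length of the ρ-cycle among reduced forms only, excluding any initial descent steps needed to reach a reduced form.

D = 48, ⌊√D⌋ = 6
descent: ρ → (4,0,-3)
descent: ρ → (-3,6,1)  [lands on river]
river: ρ → (1,6,-3)
ρ-cycle length = 2 (tail of 2 descent steps not counted)

2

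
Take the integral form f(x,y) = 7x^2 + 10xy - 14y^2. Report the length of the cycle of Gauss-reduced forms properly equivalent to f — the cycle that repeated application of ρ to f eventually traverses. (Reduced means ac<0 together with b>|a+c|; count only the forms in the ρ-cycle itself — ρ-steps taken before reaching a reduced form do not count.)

D = 492, ⌊√D⌋ = 22
river: ρ → (-14,18,3)
river: ρ → (3,18,-14)
river: ρ → (-14,10,7)
river: ρ → (7,18,-6)
river: ρ → (-6,18,7)
river: ρ → (7,10,-14)
ρ-cycle length = 6 (tail of 0 descent steps not counted)

6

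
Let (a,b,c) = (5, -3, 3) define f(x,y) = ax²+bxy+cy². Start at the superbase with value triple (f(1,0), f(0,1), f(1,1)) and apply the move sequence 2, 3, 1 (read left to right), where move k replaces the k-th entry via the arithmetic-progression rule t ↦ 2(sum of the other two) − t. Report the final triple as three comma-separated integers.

start (5,3,5) = (f(1,0),f(0,1),f(1,1))
replace slot 2: 2·(5+5) − 3 = 17 → (5,17,5)
replace slot 3: 2·(5+17) − 5 = 39 → (5,17,39)
replace slot 1: 2·(17+39) − 5 = 107 → (107,17,39)

107,17,39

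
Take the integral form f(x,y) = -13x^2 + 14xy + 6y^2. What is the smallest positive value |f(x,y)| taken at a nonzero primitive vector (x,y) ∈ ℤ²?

river: ρ → (6,22,-1)
river: ρ → (-1,22,6)
river: ρ → (6,14,-13)
river: ρ → (-13,12,7)
river: ρ → (7,16,-9)
river: ρ → (-9,20,3)
river: ρ → (3,22,-2)
river: ρ → (-2,22,3)
river: ρ → (3,20,-9)
river: ρ → (-9,16,7)
river: ρ → (7,12,-13)
river: ρ → (-13,14,6)
closes: descent 0, river 12
min |a| on river = 1

1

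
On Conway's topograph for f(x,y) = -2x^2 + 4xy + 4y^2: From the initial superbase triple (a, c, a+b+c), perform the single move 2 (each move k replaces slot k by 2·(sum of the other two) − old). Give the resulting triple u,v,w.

start (-2,4,6) = (f(1,0),f(0,1),f(1,1))
replace slot 2: 2·((-2)+6) − 4 = 4 → (-2,4,6)

-2,4,6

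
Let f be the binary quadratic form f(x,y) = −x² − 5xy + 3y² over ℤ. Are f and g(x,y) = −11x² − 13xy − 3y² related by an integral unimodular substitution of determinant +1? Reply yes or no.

D₁ = 37, D₂ = 37
river cycle of f (length 6): (3, 5, -1), (-1, 5, 3), (3, 1, -3), (-3, 5, 1), (1, 5, -3), (-3, 1, 3)
river cycle of g (length 6): (-3, 1, 3), (3, 5, -1), (-1, 5, 3), (3, 1, -3), (-3, 5, 1), (1, 5, -3)
cycles coincide ⇒ equivalent

yes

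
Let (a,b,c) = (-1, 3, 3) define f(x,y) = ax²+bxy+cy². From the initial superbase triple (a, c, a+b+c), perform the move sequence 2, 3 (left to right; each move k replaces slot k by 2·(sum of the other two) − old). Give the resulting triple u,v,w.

start (-1,3,5) = (f(1,0),f(0,1),f(1,1))
replace slot 2: 2·((-1)+5) − 3 = 5 → (-1,5,5)
replace slot 3: 2·((-1)+5) − 5 = 3 → (-1,5,3)

-1,5,3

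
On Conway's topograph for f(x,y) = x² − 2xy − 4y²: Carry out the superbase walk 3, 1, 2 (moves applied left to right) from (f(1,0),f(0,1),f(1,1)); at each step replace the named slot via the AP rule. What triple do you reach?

start (1,-4,-5) = (f(1,0),f(0,1),f(1,1))
replace slot 3: 2·(1+(-4)) − (-5) = -1 → (1,-4,-1)
replace slot 1: 2·((-4)+(-1)) − 1 = -11 → (-11,-4,-1)
replace slot 2: 2·((-11)+(-1)) − (-4) = -20 → (-11,-20,-1)

-11,-20,-1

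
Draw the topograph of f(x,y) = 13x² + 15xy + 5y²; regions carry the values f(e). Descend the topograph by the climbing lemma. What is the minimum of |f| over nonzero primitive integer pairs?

translate: b→-11 (≡15 mod 26), so (13,15,5)→(13,-11,3)
flip: (13,-11,3)→(3,11,13)
translate: b→-1 (≡11 mod 6), so (3,11,13)→(3,-1,3)
flip: (3,-1,3)→(3,1,3)
reduced (well bottom): (3,1,3) with a≤c, −a<b≤a
well minimum = a = 3

3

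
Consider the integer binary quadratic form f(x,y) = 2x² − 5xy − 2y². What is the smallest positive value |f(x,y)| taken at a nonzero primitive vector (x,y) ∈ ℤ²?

descent: ρ → (-2,5,2)  [lands on river]
river: ρ → (2,3,-4)
river: ρ → (-4,5,1)
river: ρ → (1,5,-4)
river: ρ → (-4,3,2)
river: ρ → (2,5,-2)
river: ρ → (-2,3,4)
river: ρ → (4,5,-1)
river: ρ → (-1,5,4)
river: ρ → (4,3,-2)
closes: descent 1, river 10
min |a| on river = 1

1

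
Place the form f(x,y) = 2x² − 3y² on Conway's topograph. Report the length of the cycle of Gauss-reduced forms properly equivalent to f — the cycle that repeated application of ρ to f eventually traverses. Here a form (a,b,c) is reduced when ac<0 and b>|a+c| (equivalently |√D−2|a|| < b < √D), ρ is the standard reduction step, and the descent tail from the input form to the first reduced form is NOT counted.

D = 24, ⌊√D⌋ = 4
descent: ρ → (-3,0,2)
descent: ρ → (2,4,-1)  [lands on river]
river: ρ → (-1,4,2)
ρ-cycle length = 2 (tail of 2 descent steps not counted)

2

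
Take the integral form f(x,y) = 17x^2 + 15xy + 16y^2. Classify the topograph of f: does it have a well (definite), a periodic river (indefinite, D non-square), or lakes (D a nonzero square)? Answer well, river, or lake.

D = b²−4ac = 15² − 4·17·16 = -863
D < 0 ⇒ definite ⇒ every region one sign ⇒ single well

well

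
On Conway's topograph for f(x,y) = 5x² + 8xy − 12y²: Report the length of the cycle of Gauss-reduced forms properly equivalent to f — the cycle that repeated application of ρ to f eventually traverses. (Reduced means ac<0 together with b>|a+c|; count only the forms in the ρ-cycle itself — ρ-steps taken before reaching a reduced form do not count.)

D = 304, ⌊√D⌋ = 17
river: ρ → (-12,16,1)
river: ρ → (1,16,-12)
river: ρ → (-12,8,5)
river: ρ → (5,12,-8)
river: ρ → (-8,4,9)
river: ρ → (9,14,-3)
river: ρ → (-3,16,4)
river: ρ → (4,16,-3)
river: ρ → (-3,14,9)
river: ρ → (9,4,-8)
river: ρ → (-8,12,5)
river: ρ → (5,8,-12)
ρ-cycle length = 12 (tail of 0 descent steps not counted)

12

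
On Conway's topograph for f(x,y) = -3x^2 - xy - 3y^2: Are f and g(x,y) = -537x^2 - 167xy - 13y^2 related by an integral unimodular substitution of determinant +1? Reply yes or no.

D₁ = -35, D₂ = -35
f is negative-definite; reduce −f:
−f: reduced (well bottom): (3,1,3) with a≤c, −a<b≤a
flip sign back: reduced form of f is (-3,-1,-3)
g is negative-definite; reduce −g:
−g: flip: (537,167,13)→(13,-167,537)
−g: translate: b→-11 (≡-167 mod 26), so (13,-167,537)→(13,-11,3)
−g: flip: (13,-11,3)→(3,11,13)
−g: translate: b→-1 (≡11 mod 6), so (3,11,13)→(3,-1,3)
−g: flip: (3,-1,3)→(3,1,3)
−g: reduced (well bottom): (3,1,3) with a≤c, −a<b≤a
flip sign back: reduced form of g is (-3,-1,-3)
reduced forms (-3, -1, -3) vs (-3, -1, -3) ⇒ equivalent

yes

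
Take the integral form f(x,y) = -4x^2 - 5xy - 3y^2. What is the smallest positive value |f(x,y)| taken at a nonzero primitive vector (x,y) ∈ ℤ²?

translate: b→-3 (≡5 mod 8), so (4,5,3)→(4,-3,2)
flip: (4,-3,2)→(2,3,4)
translate: b→-1 (≡3 mod 4), so (2,3,4)→(2,-1,3)
reduced (well bottom): (2,-1,3) with a≤c, −a<b≤a
well minimum |f| = |-2| = 2 (negative-definite)

2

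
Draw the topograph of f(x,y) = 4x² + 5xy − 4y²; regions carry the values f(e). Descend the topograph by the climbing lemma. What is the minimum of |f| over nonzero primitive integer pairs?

river: ρ → (-4,3,5)
river: ρ → (5,7,-2)
river: ρ → (-2,9,1)
river: ρ → (1,9,-2)
river: ρ → (-2,7,5)
river: ρ → (5,3,-4)
river: ρ → (-4,5,4)
river: ρ → (4,3,-5)
river: ρ → (-5,7,2)
river: ρ → (2,9,-1)
river: ρ → (-1,9,2)
river: ρ → (2,7,-5)
river: ρ → (-5,3,4)
river: ρ → (4,5,-4)
closes: descent 0, river 14
min |a| on river = 1

1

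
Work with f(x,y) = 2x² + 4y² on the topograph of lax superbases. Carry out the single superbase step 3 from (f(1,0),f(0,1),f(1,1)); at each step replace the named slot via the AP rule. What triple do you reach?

start (2,4,6) = (f(1,0),f(0,1),f(1,1))
replace slot 3: 2·(2+4) − 6 = 6 → (2,4,6)

2,4,6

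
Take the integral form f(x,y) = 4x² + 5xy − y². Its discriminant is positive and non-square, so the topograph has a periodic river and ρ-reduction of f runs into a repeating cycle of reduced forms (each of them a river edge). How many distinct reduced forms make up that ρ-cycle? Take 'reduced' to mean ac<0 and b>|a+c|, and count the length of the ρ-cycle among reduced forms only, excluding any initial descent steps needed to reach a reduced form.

D = 41, ⌊√D⌋ = 6
river: ρ → (-1,5,4)
river: ρ → (4,3,-2)
river: ρ → (-2,5,2)
river: ρ → (2,3,-4)
river: ρ → (-4,5,1)
river: ρ → (1,5,-4)
river: ρ → (-4,3,2)
river: ρ → (2,5,-2)
river: ρ → (-2,3,4)
river: ρ → (4,5,-1)
ρ-cycle length = 10 (tail of 0 descent steps not counted)

10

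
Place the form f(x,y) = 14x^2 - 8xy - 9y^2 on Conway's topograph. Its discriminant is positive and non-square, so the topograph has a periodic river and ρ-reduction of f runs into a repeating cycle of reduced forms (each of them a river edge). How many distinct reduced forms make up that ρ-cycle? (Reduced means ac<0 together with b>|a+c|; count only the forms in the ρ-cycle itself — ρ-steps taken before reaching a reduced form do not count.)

D = 568, ⌊√D⌋ = 23
descent: ρ → (-9,8,14)  [lands on river]
river: ρ → (14,20,-3)
river: ρ → (-3,22,7)
river: ρ → (7,20,-6)
river: ρ → (-6,16,13)
river: ρ → (13,10,-9)
ρ-cycle length = 6 (tail of 1 descent step not counted)

6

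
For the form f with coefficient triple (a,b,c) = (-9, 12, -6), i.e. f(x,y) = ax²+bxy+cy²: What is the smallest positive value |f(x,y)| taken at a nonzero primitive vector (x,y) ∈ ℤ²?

translate: b→6 (≡-12 mod 18), so (9,-12,6)→(9,6,3)
flip: (9,6,3)→(3,-6,9)
translate: b→0 (≡-6 mod 6), so (3,-6,9)→(3,0,6)
reduced (well bottom): (3,0,6) with a≤c, −a<b≤a
well minimum |f| = |-3| = 3 (negative-definite)

3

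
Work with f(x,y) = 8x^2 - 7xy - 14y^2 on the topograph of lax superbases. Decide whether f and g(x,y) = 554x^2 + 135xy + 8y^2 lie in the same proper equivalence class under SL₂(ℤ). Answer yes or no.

D₁ = 497, D₂ = 497
river cycle of f (length 14): (-14, 7, 8), (8, 9, -13), (-13, 17, 4), (4, 15, -17), (-17, 19, 2), (2, 21, -7), (-7, 21, 2), (2, 19, -17), (-17, 15, 4), (4, 17, -13), … (4 more)
river cycle of g (length 14): (8, 9, -13), (-13, 17, 4), (4, 15, -17), (-17, 19, 2), (2, 21, -7), (-7, 21, 2), (2, 19, -17), (-17, 15, 4), (4, 17, -13), (-13, 9, 8), … (4 more)
cycles coincide ⇒ equivalent

yes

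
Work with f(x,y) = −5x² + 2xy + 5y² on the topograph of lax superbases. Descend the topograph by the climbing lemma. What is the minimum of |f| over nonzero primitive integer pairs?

river: ρ → (5,8,-2)
river: ρ → (-2,8,5)
river: ρ → (5,2,-5)
river: ρ → (-5,8,2)
river: ρ → (2,8,-5)
river: ρ → (-5,2,5)
closes: descent 0, river 6
min |a| on river = 2

2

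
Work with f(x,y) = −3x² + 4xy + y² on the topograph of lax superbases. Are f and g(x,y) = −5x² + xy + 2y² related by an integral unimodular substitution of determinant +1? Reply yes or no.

D₁ = 28, D₂ = 41
discriminants differ ⇒ not SL₂(ℤ)-equivalent

no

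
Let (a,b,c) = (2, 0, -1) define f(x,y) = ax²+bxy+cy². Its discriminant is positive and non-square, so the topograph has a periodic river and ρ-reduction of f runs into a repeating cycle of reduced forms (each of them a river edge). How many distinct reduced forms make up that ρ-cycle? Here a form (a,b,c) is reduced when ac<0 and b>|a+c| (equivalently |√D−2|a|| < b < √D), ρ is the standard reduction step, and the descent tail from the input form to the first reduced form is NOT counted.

D = 8, ⌊√D⌋ = 2
descent: ρ → (-1,2,1)  [lands on river]
river: ρ → (1,2,-1)
ρ-cycle length = 2 (tail of 1 descent step not counted)

2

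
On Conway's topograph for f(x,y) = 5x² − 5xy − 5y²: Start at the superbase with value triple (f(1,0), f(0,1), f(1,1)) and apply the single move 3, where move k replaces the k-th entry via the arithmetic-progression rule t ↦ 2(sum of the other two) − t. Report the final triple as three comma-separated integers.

start (5,-5,-5) = (f(1,0),f(0,1),f(1,1))
replace slot 3: 2·(5+(-5)) − (-5) = 5 → (5,-5,5)

5,-5,5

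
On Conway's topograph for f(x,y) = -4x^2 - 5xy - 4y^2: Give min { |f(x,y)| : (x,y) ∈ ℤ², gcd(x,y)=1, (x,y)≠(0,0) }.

translate: b→-3 (≡5 mod 8), so (4,5,4)→(4,-3,3)
flip: (4,-3,3)→(3,3,4)
reduced (well bottom): (3,3,4) with a≤c, −a<b≤a
well minimum |f| = |-3| = 3 (negative-definite)

3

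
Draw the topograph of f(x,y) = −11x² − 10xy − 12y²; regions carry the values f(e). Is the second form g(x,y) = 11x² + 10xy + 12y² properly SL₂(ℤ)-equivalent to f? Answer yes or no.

D₁ = -428, D₂ = -428
f is negative-definite; reduce −f:
−f: reduced (well bottom): (11,10,12) with a≤c, −a<b≤a
flip sign back: reduced form of f is (-11,-10,-12)
g: reduced (well bottom): (11,10,12) with a≤c, −a<b≤a
reduced forms (-11, -10, -12) vs (11, 10, 12) ⇒ inequivalent

no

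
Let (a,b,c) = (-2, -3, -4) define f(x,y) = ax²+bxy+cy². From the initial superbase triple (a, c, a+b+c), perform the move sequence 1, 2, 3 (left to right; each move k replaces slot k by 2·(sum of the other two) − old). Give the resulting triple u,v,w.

start (-2,-4,-9) = (f(1,0),f(0,1),f(1,1))
replace slot 1: 2·((-4)+(-9)) − (-2) = -24 → (-24,-4,-9)
replace slot 2: 2·((-24)+(-9)) − (-4) = -62 → (-24,-62,-9)
replace slot 3: 2·((-24)+(-62)) − (-9) = -163 → (-24,-62,-163)

-24,-62,-163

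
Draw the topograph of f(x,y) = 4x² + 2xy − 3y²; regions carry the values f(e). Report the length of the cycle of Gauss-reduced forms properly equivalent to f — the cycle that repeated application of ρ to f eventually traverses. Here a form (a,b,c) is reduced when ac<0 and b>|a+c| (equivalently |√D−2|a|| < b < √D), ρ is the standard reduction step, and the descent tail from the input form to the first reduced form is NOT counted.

D = 52, ⌊√D⌋ = 7
river: ρ → (-3,4,3)
river: ρ → (3,2,-4)
river: ρ → (-4,6,1)
river: ρ → (1,6,-4)
river: ρ → (-4,2,3)
river: ρ → (3,4,-3)
river: ρ → (-3,2,4)
river: ρ → (4,6,-1)
river: ρ → (-1,6,4)
river: ρ → (4,2,-3)
ρ-cycle length = 10 (tail of 0 descent steps not counted)

10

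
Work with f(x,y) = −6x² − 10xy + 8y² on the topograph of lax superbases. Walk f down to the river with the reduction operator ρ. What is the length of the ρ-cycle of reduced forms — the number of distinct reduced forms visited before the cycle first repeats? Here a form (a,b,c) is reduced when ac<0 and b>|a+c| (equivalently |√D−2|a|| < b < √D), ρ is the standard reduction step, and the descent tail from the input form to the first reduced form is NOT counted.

D = 292, ⌊√D⌋ = 17
descent: ρ → (8,10,-6)  [lands on river]
river: ρ → (-6,14,4)
river: ρ → (4,10,-12)
river: ρ → (-12,14,2)
river: ρ → (2,14,-12)
river: ρ → (-12,10,4)
river: ρ → (4,14,-6)
river: ρ → (-6,10,8)
river: ρ → (8,6,-8)
river: ρ → (-8,10,6)
river: ρ → (6,14,-4)
river: ρ → (-4,10,12)
river: ρ → (12,14,-2)
river: ρ → (-2,14,12)
river: ρ → (12,10,-4)
river: ρ → (-4,14,6)
river: ρ → (6,10,-8)
river: ρ → (-8,6,8)
ρ-cycle length = 18 (tail of 1 descent step not counted)

18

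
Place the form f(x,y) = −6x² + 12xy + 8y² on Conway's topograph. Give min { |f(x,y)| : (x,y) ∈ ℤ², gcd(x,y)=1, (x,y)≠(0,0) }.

river: ρ → (8,4,-10)
river: ρ → (-10,16,2)
river: ρ → (2,16,-10)
river: ρ → (-10,4,8)
river: ρ → (8,12,-6)
river: ρ → (-6,12,8)
closes: descent 0, river 6
min |a| on river = 2

2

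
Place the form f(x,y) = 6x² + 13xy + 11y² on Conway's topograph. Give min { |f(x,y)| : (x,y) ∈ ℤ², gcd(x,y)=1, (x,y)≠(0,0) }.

translate: b→1 (≡13 mod 12), so (6,13,11)→(6,1,4)
flip: (6,1,4)→(4,-1,6)
reduced (well bottom): (4,-1,6) with a≤c, −a<b≤a
well minimum = a = 4

4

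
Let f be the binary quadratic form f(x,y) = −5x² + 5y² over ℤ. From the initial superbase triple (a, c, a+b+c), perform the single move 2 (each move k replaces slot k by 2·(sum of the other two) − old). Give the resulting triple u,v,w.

start (-5,5,0) = (f(1,0),f(0,1),f(1,1))
replace slot 2: 2·((-5)+0) − 5 = -15 → (-5,-15,0)

-5,-15,0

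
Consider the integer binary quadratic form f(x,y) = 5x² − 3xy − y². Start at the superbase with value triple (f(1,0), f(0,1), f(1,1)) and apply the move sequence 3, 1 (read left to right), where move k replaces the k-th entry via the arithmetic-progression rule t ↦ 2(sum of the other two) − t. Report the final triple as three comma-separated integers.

start (5,-1,1) = (f(1,0),f(0,1),f(1,1))
replace slot 3: 2·(5+(-1)) − 1 = 7 → (5,-1,7)
replace slot 1: 2·((-1)+7) − 5 = 7 → (7,-1,7)

7,-1,7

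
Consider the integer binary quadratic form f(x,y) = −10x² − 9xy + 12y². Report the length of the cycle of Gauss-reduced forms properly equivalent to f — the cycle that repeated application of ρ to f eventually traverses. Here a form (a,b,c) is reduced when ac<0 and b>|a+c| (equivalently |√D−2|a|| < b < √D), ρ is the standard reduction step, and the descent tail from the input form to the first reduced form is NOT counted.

D = 561, ⌊√D⌋ = 23
descent: ρ → (12,9,-10)  [lands on river]
river: ρ → (-10,11,11)
river: ρ → (11,11,-10)
river: ρ → (-10,9,12)
river: ρ → (12,15,-7)
river: ρ → (-7,13,14)
river: ρ → (14,15,-6)
river: ρ → (-6,21,5)
river: ρ → (5,19,-10)
river: ρ → (-10,21,3)
river: ρ → (3,21,-10)
river: ρ → (-10,19,5)
river: ρ → (5,21,-6)
river: ρ → (-6,15,14)
river: ρ → (14,13,-7)
river: ρ → (-7,15,12)
ρ-cycle length = 16 (tail of 1 descent step not counted)

16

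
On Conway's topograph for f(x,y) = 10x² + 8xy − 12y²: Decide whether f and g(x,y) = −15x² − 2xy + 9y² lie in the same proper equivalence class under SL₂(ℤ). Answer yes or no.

D₁ = 544, D₂ = 544
river cycle of f (length 6): (-12, 16, 6), (6, 20, -6), (-6, 16, 12), (12, 8, -10), (-10, 12, 10), (10, 8, -12)
river cycle of g (length 4): (9, 20, -4), (-4, 20, 9), (9, 16, -8), (-8, 16, 9)
cycles differ ⇒ inequivalent

no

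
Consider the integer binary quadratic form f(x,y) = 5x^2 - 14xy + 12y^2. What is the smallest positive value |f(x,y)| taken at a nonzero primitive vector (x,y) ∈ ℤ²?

translate: b→-4 (≡-14 mod 10), so (5,-14,12)→(5,-4,3)
flip: (5,-4,3)→(3,4,5)
translate: b→-2 (≡4 mod 6), so (3,4,5)→(3,-2,4)
reduced (well bottom): (3,-2,4) with a≤c, −a<b≤a
well minimum = a = 3

3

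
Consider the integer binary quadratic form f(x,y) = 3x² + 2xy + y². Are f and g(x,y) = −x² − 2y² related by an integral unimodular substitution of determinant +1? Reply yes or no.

D₁ = -8, D₂ = -8
f: flip: (3,2,1)→(1,-2,3)
f: translate: b→0 (≡-2 mod 2), so (1,-2,3)→(1,0,2)
f: reduced (well bottom): (1,0,2) with a≤c, −a<b≤a
g is negative-definite; reduce −g:
−g: reduced (well bottom): (1,0,2) with a≤c, −a<b≤a
flip sign back: reduced form of g is (-1,0,-2)
reduced forms (1, 0, 2) vs (-1, 0, -2) ⇒ inequivalent

no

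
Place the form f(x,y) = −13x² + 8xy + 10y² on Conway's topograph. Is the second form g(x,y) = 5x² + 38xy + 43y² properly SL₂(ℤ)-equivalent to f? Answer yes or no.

D₁ = 584, D₂ = 584
river cycle of f (length 8): (10, 12, -11), (-11, 10, 11), (11, 12, -10), (-10, 8, 13), (13, 18, -5), (-5, 22, 5), (5, 18, -13), (-13, 8, 10)
river cycle of g (length 8): (5, 18, -13), (-13, 8, 10), (10, 12, -11), (-11, 10, 11), (11, 12, -10), (-10, 8, 13), (13, 18, -5), (-5, 22, 5)
cycles coincide ⇒ equivalent

yes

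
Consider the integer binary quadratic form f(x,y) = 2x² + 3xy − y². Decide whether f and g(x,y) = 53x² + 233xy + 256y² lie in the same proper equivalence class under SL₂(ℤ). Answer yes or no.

D₁ = 17, D₂ = 17
river cycle of f (length 6): (-1, 3, 2), (2, 1, -2), (-2, 3, 1), (1, 3, -2), (-2, 1, 2), (2, 3, -1)
river cycle of g (length 6): (2, 3, -1), (-1, 3, 2), (2, 1, -2), (-2, 3, 1), (1, 3, -2), (-2, 1, 2)
cycles coincide ⇒ equivalent

yes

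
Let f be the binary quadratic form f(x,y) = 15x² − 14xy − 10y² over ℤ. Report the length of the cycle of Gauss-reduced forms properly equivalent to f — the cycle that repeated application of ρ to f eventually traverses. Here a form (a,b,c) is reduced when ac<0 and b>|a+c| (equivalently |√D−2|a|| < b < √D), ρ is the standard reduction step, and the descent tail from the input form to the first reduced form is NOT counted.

D = 796, ⌊√D⌋ = 28
descent: ρ → (-10,14,15)  [lands on river]
river: ρ → (15,16,-9)
river: ρ → (-9,20,11)
river: ρ → (11,24,-5)
river: ρ → (-5,26,6)
river: ρ → (6,22,-13)
river: ρ → (-13,4,15)
river: ρ → (15,26,-2)
river: ρ → (-2,26,15)
river: ρ → (15,4,-13)
river: ρ → (-13,22,6)
river: ρ → (6,26,-5)
river: ρ → (-5,24,11)
river: ρ → (11,20,-9)
river: ρ → (-9,16,15)
river: ρ → (15,14,-10)
river: ρ → (-10,26,3)
river: ρ → (3,28,-1)
river: ρ → (-1,28,3)
river: ρ → (3,26,-10)
ρ-cycle length = 20 (tail of 1 descent step not counted)

20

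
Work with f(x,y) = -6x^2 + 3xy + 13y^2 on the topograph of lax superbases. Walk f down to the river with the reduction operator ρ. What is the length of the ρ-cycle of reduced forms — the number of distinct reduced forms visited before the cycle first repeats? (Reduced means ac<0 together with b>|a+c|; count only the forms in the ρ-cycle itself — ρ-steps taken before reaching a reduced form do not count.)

D = 321, ⌊√D⌋ = 17
descent: ρ → (13,-3,-6)
descent: ρ → (-6,15,4)  [lands on river]
river: ρ → (4,17,-2)
river: ρ → (-2,15,12)
river: ρ → (12,9,-5)
river: ρ → (-5,11,10)
river: ρ → (10,9,-6)
ρ-cycle length = 6 (tail of 2 descent steps not counted)

6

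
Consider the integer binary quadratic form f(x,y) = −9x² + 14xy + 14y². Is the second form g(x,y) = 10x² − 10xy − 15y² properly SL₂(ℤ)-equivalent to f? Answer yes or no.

D₁ = 700, D₂ = 700
river cycle of f (length 6): (14, 14, -9), (-9, 22, 6), (6, 26, -1), (-1, 26, 6), (6, 22, -9), (-9, 14, 14)
river cycle of g (length 4): (-15, 10, 10), (10, 10, -15), (-15, 20, 5), (5, 20, -15)
cycles differ ⇒ inequivalent

no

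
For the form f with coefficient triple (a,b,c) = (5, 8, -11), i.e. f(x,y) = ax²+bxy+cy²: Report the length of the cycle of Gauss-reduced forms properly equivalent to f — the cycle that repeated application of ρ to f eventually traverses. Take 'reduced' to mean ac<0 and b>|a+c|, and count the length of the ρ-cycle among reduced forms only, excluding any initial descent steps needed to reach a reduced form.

D = 284, ⌊√D⌋ = 16
river: ρ → (-11,14,2)
river: ρ → (2,14,-11)
river: ρ → (-11,8,5)
river: ρ → (5,12,-7)
river: ρ → (-7,16,1)
river: ρ → (1,16,-7)
river: ρ → (-7,12,5)
river: ρ → (5,8,-11)
ρ-cycle length = 8 (tail of 0 descent steps not counted)

8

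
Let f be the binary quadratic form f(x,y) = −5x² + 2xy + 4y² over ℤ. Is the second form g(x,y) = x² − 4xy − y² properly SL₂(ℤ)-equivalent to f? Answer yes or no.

D₁ = 84, D₂ = 20
discriminants differ ⇒ not SL₂(ℤ)-equivalent

no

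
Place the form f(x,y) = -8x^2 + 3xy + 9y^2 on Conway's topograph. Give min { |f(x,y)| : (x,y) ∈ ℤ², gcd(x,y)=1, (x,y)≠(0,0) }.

river: ρ → (9,15,-2)
river: ρ → (-2,17,1)
river: ρ → (1,17,-2)
river: ρ → (-2,15,9)
river: ρ → (9,3,-8)
river: ρ → (-8,13,4)
river: ρ → (4,11,-11)
river: ρ → (-11,11,4)
river: ρ → (4,13,-8)
river: ρ → (-8,3,9)
closes: descent 0, river 10
min |a| on river = 1

1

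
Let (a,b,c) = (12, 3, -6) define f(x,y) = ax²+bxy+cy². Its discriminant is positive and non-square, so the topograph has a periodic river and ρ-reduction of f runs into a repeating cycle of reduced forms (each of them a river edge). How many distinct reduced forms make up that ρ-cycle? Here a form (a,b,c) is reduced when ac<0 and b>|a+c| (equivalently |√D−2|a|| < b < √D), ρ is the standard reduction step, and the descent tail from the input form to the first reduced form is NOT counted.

D = 297, ⌊√D⌋ = 17
descent: ρ → (-6,9,9)  [lands on river]
river: ρ → (9,9,-6)
river: ρ → (-6,15,3)
river: ρ → (3,15,-6)
ρ-cycle length = 4 (tail of 1 descent step not counted)

4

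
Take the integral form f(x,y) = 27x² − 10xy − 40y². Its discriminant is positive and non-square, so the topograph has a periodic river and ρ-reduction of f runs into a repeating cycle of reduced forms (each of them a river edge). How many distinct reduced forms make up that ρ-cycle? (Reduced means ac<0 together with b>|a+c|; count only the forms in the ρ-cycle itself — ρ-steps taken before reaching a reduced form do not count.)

D = 4420, ⌊√D⌋ = 66
descent: ρ → (-40,10,27)
descent: ρ → (27,44,-23)  [lands on river]
river: ρ → (-23,48,23)
river: ρ → (23,44,-27)
river: ρ → (-27,64,3)
river: ρ → (3,62,-48)
river: ρ → (-48,34,17)
river: ρ → (17,34,-48)
river: ρ → (-48,62,3)
river: ρ → (3,64,-27)
river: ρ → (-27,44,23)
river: ρ → (23,48,-23)
river: ρ → (-23,44,27)
river: ρ → (27,64,-3)
river: ρ → (-3,62,48)
river: ρ → (48,34,-17)
river: ρ → (-17,34,48)
river: ρ → (48,62,-3)
river: ρ → (-3,64,27)
ρ-cycle length = 18 (tail of 2 descent steps not counted)

18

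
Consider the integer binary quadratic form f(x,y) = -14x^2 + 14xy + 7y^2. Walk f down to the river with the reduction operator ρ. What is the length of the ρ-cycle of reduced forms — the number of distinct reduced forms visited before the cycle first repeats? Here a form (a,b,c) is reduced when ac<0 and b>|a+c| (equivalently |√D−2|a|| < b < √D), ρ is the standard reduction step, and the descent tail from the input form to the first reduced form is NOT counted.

D = 588, ⌊√D⌋ = 24
river: ρ → (7,14,-14)
river: ρ → (-14,14,7)
ρ-cycle length = 2 (tail of 0 descent steps not counted)

2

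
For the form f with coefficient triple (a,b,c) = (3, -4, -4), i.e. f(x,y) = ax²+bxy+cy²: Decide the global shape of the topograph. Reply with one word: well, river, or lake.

D = b²−4ac = (-4)² − 4·3·(-4) = 64
D = 8² is a perfect square ⇒ form factors over ℤ ⇒ lakes

lake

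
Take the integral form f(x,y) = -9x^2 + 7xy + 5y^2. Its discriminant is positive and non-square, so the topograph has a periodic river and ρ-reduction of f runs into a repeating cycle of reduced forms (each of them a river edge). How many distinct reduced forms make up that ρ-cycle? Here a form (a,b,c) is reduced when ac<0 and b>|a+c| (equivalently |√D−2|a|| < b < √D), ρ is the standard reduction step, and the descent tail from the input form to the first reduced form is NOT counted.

D = 229, ⌊√D⌋ = 15
river: ρ → (5,13,-3)
river: ρ → (-3,11,9)
river: ρ → (9,7,-5)
river: ρ → (-5,13,3)
river: ρ → (3,11,-9)
river: ρ → (-9,7,5)
ρ-cycle length = 6 (tail of 0 descent steps not counted)

6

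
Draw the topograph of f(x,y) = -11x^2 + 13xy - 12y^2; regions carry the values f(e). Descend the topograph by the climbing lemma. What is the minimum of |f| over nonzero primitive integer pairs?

translate: b→9 (≡-13 mod 22), so (11,-13,12)→(11,9,10)
flip: (11,9,10)→(10,-9,11)
reduced (well bottom): (10,-9,11) with a≤c, −a<b≤a
well minimum |f| = |-10| = 10 (negative-definite)

10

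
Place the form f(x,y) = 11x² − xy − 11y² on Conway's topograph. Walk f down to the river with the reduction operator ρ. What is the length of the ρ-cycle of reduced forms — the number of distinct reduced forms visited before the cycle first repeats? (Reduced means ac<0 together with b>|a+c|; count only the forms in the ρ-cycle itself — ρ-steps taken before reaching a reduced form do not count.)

D = 485, ⌊√D⌋ = 22
descent: ρ → (-11,1,11)  [lands on river]
river: ρ → (11,21,-1)
river: ρ → (-1,21,11)
river: ρ → (11,1,-11)
river: ρ → (-11,21,1)
river: ρ → (1,21,-11)
ρ-cycle length = 6 (tail of 1 descent step not counted)

6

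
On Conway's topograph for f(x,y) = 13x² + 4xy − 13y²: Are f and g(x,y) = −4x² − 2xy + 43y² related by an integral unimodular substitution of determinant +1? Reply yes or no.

D₁ = 692, D₂ = 692
river cycle of f (length 10): (-13, 22, 4), (4, 26, -1), (-1, 26, 4), (4, 22, -13), (-13, 4, 13), (13, 22, -4), (-4, 26, 1), (1, 26, -4), (-4, 22, 13), (13, 4, -13)
river cycle of g (length 10): (-4, 22, 13), (13, 4, -13), (-13, 22, 4), (4, 26, -1), (-1, 26, 4), (4, 22, -13), (-13, 4, 13), (13, 22, -4), (-4, 26, 1), (1, 26, -4)
cycles coincide ⇒ equivalent

yes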